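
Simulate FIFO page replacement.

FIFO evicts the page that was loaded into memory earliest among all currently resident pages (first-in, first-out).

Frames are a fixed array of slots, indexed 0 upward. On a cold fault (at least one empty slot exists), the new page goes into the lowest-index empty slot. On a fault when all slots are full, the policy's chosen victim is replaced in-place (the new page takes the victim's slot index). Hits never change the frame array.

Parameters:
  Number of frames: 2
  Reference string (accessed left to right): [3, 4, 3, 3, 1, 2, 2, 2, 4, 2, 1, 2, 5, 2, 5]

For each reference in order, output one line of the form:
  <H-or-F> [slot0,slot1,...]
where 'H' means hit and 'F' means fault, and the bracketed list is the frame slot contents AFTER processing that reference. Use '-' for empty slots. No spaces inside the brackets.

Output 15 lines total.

F [3,-]
F [3,4]
H [3,4]
H [3,4]
F [1,4]
F [1,2]
H [1,2]
H [1,2]
F [4,2]
H [4,2]
F [4,1]
F [2,1]
F [2,5]
H [2,5]
H [2,5]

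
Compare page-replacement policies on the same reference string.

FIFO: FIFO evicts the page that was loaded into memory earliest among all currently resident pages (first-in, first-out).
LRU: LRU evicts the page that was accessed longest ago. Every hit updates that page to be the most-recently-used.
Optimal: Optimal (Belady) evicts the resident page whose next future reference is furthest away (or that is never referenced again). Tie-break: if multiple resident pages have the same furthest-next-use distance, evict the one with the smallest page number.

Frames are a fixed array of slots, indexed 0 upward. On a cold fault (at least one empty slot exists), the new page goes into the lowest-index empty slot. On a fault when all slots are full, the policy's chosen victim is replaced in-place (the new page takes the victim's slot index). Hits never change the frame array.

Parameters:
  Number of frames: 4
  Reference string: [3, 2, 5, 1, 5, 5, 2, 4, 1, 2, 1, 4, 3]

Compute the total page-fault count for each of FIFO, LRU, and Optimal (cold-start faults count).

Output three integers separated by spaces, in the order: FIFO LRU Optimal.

Answer: 6 6 5

Derivation:
--- FIFO ---
  step 0: ref 3 -> FAULT, frames=[3,-,-,-] (faults so far: 1)
  step 1: ref 2 -> FAULT, frames=[3,2,-,-] (faults so far: 2)
  step 2: ref 5 -> FAULT, frames=[3,2,5,-] (faults so far: 3)
  step 3: ref 1 -> FAULT, frames=[3,2,5,1] (faults so far: 4)
  step 4: ref 5 -> HIT, frames=[3,2,5,1] (faults so far: 4)
  step 5: ref 5 -> HIT, frames=[3,2,5,1] (faults so far: 4)
  step 6: ref 2 -> HIT, frames=[3,2,5,1] (faults so far: 4)
  step 7: ref 4 -> FAULT, evict 3, frames=[4,2,5,1] (faults so far: 5)
  step 8: ref 1 -> HIT, frames=[4,2,5,1] (faults so far: 5)
  step 9: ref 2 -> HIT, frames=[4,2,5,1] (faults so far: 5)
  step 10: ref 1 -> HIT, frames=[4,2,5,1] (faults so far: 5)
  step 11: ref 4 -> HIT, frames=[4,2,5,1] (faults so far: 5)
  step 12: ref 3 -> FAULT, evict 2, frames=[4,3,5,1] (faults so far: 6)
  FIFO total faults: 6
--- LRU ---
  step 0: ref 3 -> FAULT, frames=[3,-,-,-] (faults so far: 1)
  step 1: ref 2 -> FAULT, frames=[3,2,-,-] (faults so far: 2)
  step 2: ref 5 -> FAULT, frames=[3,2,5,-] (faults so far: 3)
  step 3: ref 1 -> FAULT, frames=[3,2,5,1] (faults so far: 4)
  step 4: ref 5 -> HIT, frames=[3,2,5,1] (faults so far: 4)
  step 5: ref 5 -> HIT, frames=[3,2,5,1] (faults so far: 4)
  step 6: ref 2 -> HIT, frames=[3,2,5,1] (faults so far: 4)
  step 7: ref 4 -> FAULT, evict 3, frames=[4,2,5,1] (faults so far: 5)
  step 8: ref 1 -> HIT, frames=[4,2,5,1] (faults so far: 5)
  step 9: ref 2 -> HIT, frames=[4,2,5,1] (faults so far: 5)
  step 10: ref 1 -> HIT, frames=[4,2,5,1] (faults so far: 5)
  step 11: ref 4 -> HIT, frames=[4,2,5,1] (faults so far: 5)
  step 12: ref 3 -> FAULT, evict 5, frames=[4,2,3,1] (faults so far: 6)
  LRU total faults: 6
--- Optimal ---
  step 0: ref 3 -> FAULT, frames=[3,-,-,-] (faults so far: 1)
  step 1: ref 2 -> FAULT, frames=[3,2,-,-] (faults so far: 2)
  step 2: ref 5 -> FAULT, frames=[3,2,5,-] (faults so far: 3)
  step 3: ref 1 -> FAULT, frames=[3,2,5,1] (faults so far: 4)
  step 4: ref 5 -> HIT, frames=[3,2,5,1] (faults so far: 4)
  step 5: ref 5 -> HIT, frames=[3,2,5,1] (faults so far: 4)
  step 6: ref 2 -> HIT, frames=[3,2,5,1] (faults so far: 4)
  step 7: ref 4 -> FAULT, evict 5, frames=[3,2,4,1] (faults so far: 5)
  step 8: ref 1 -> HIT, frames=[3,2,4,1] (faults so far: 5)
  step 9: ref 2 -> HIT, frames=[3,2,4,1] (faults so far: 5)
  step 10: ref 1 -> HIT, frames=[3,2,4,1] (faults so far: 5)
  step 11: ref 4 -> HIT, frames=[3,2,4,1] (faults so far: 5)
  step 12: ref 3 -> HIT, frames=[3,2,4,1] (faults so far: 5)
  Optimal total faults: 5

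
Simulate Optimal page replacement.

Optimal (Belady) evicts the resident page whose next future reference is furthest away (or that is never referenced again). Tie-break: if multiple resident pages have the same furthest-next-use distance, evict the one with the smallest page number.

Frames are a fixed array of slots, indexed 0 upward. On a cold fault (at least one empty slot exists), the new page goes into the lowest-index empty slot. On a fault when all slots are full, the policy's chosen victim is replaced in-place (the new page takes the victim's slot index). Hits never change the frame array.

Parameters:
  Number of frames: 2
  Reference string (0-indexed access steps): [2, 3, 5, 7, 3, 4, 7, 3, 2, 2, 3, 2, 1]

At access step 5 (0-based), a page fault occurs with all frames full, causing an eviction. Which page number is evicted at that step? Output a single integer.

Step 0: ref 2 -> FAULT, frames=[2,-]
Step 1: ref 3 -> FAULT, frames=[2,3]
Step 2: ref 5 -> FAULT, evict 2, frames=[5,3]
Step 3: ref 7 -> FAULT, evict 5, frames=[7,3]
Step 4: ref 3 -> HIT, frames=[7,3]
Step 5: ref 4 -> FAULT, evict 3, frames=[7,4]
At step 5: evicted page 3

Answer: 3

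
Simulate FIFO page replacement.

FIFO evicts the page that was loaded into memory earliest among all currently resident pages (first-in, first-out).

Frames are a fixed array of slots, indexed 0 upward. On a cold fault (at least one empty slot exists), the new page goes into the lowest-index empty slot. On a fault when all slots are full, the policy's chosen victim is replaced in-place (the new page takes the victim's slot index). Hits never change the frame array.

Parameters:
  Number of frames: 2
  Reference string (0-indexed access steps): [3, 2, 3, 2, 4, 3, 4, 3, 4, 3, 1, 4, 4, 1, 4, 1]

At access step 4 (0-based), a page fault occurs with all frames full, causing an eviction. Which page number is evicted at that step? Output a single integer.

Step 0: ref 3 -> FAULT, frames=[3,-]
Step 1: ref 2 -> FAULT, frames=[3,2]
Step 2: ref 3 -> HIT, frames=[3,2]
Step 3: ref 2 -> HIT, frames=[3,2]
Step 4: ref 4 -> FAULT, evict 3, frames=[4,2]
At step 4: evicted page 3

Answer: 3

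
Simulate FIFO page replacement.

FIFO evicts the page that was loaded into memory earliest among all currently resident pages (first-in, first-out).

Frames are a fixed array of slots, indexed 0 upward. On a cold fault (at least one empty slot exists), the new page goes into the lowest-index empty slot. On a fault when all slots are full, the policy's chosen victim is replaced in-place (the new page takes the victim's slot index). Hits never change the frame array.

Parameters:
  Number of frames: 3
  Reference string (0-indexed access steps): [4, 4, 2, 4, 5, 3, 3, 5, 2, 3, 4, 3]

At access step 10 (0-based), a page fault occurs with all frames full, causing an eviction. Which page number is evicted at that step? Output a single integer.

Step 0: ref 4 -> FAULT, frames=[4,-,-]
Step 1: ref 4 -> HIT, frames=[4,-,-]
Step 2: ref 2 -> FAULT, frames=[4,2,-]
Step 3: ref 4 -> HIT, frames=[4,2,-]
Step 4: ref 5 -> FAULT, frames=[4,2,5]
Step 5: ref 3 -> FAULT, evict 4, frames=[3,2,5]
Step 6: ref 3 -> HIT, frames=[3,2,5]
Step 7: ref 5 -> HIT, frames=[3,2,5]
Step 8: ref 2 -> HIT, frames=[3,2,5]
Step 9: ref 3 -> HIT, frames=[3,2,5]
Step 10: ref 4 -> FAULT, evict 2, frames=[3,4,5]
At step 10: evicted page 2

Answer: 2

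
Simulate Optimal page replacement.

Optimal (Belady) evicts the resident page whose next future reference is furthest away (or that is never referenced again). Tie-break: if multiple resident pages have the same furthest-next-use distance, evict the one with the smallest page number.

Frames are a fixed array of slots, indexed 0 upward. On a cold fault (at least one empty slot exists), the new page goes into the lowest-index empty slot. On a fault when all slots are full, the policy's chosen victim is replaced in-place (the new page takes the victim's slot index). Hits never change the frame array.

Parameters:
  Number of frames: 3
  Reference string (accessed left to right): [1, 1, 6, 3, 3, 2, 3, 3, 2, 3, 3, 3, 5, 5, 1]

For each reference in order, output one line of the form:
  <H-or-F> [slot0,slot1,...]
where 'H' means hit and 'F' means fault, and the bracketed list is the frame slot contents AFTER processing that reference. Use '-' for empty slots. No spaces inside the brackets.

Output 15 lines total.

F [1,-,-]
H [1,-,-]
F [1,6,-]
F [1,6,3]
H [1,6,3]
F [1,2,3]
H [1,2,3]
H [1,2,3]
H [1,2,3]
H [1,2,3]
H [1,2,3]
H [1,2,3]
F [1,5,3]
H [1,5,3]
H [1,5,3]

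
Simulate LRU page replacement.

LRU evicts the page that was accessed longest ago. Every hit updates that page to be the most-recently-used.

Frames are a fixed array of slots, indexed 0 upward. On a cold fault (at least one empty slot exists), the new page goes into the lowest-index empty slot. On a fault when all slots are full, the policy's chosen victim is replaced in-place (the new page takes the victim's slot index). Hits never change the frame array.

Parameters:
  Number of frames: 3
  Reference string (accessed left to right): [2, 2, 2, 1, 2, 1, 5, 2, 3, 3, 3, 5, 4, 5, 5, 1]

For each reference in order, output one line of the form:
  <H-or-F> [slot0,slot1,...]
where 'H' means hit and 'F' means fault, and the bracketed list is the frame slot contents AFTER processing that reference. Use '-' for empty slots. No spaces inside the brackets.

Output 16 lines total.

F [2,-,-]
H [2,-,-]
H [2,-,-]
F [2,1,-]
H [2,1,-]
H [2,1,-]
F [2,1,5]
H [2,1,5]
F [2,3,5]
H [2,3,5]
H [2,3,5]
H [2,3,5]
F [4,3,5]
H [4,3,5]
H [4,3,5]
F [4,1,5]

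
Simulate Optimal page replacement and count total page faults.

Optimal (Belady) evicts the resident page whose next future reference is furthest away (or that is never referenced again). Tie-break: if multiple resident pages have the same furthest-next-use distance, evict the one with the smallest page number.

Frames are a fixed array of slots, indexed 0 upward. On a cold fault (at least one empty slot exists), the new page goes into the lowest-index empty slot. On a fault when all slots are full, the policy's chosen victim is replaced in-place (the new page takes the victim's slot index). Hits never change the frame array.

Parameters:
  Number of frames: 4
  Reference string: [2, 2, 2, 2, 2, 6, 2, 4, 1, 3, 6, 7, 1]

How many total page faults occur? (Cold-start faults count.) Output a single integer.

Answer: 6

Derivation:
Step 0: ref 2 → FAULT, frames=[2,-,-,-]
Step 1: ref 2 → HIT, frames=[2,-,-,-]
Step 2: ref 2 → HIT, frames=[2,-,-,-]
Step 3: ref 2 → HIT, frames=[2,-,-,-]
Step 4: ref 2 → HIT, frames=[2,-,-,-]
Step 5: ref 6 → FAULT, frames=[2,6,-,-]
Step 6: ref 2 → HIT, frames=[2,6,-,-]
Step 7: ref 4 → FAULT, frames=[2,6,4,-]
Step 8: ref 1 → FAULT, frames=[2,6,4,1]
Step 9: ref 3 → FAULT (evict 2), frames=[3,6,4,1]
Step 10: ref 6 → HIT, frames=[3,6,4,1]
Step 11: ref 7 → FAULT (evict 3), frames=[7,6,4,1]
Step 12: ref 1 → HIT, frames=[7,6,4,1]
Total faults: 6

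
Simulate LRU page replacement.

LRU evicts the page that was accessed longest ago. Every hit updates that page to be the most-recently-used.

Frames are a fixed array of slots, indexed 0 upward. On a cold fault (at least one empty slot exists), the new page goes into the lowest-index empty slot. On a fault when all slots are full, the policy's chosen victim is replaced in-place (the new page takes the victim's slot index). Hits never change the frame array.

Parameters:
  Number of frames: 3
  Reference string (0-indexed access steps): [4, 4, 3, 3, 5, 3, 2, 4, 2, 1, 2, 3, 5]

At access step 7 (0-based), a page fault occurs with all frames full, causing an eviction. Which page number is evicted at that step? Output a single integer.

Step 0: ref 4 -> FAULT, frames=[4,-,-]
Step 1: ref 4 -> HIT, frames=[4,-,-]
Step 2: ref 3 -> FAULT, frames=[4,3,-]
Step 3: ref 3 -> HIT, frames=[4,3,-]
Step 4: ref 5 -> FAULT, frames=[4,3,5]
Step 5: ref 3 -> HIT, frames=[4,3,5]
Step 6: ref 2 -> FAULT, evict 4, frames=[2,3,5]
Step 7: ref 4 -> FAULT, evict 5, frames=[2,3,4]
At step 7: evicted page 5

Answer: 5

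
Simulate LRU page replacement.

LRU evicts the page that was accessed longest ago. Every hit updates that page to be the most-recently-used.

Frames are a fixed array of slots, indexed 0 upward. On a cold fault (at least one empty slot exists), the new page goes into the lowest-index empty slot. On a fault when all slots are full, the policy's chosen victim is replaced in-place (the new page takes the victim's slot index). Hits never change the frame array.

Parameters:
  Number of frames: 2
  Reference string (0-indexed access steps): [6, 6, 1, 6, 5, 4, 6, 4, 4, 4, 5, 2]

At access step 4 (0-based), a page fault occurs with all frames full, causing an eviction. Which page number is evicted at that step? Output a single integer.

Step 0: ref 6 -> FAULT, frames=[6,-]
Step 1: ref 6 -> HIT, frames=[6,-]
Step 2: ref 1 -> FAULT, frames=[6,1]
Step 3: ref 6 -> HIT, frames=[6,1]
Step 4: ref 5 -> FAULT, evict 1, frames=[6,5]
At step 4: evicted page 1

Answer: 1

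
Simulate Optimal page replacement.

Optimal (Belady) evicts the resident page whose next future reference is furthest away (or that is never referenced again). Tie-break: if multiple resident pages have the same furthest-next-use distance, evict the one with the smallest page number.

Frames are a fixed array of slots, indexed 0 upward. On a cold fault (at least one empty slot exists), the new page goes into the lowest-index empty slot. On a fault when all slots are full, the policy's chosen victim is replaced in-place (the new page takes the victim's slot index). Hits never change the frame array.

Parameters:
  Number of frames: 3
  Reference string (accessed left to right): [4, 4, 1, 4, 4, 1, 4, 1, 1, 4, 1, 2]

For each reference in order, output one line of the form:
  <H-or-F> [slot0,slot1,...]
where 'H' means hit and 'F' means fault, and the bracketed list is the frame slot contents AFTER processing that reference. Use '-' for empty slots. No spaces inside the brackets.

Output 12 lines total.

F [4,-,-]
H [4,-,-]
F [4,1,-]
H [4,1,-]
H [4,1,-]
H [4,1,-]
H [4,1,-]
H [4,1,-]
H [4,1,-]
H [4,1,-]
H [4,1,-]
F [4,1,2]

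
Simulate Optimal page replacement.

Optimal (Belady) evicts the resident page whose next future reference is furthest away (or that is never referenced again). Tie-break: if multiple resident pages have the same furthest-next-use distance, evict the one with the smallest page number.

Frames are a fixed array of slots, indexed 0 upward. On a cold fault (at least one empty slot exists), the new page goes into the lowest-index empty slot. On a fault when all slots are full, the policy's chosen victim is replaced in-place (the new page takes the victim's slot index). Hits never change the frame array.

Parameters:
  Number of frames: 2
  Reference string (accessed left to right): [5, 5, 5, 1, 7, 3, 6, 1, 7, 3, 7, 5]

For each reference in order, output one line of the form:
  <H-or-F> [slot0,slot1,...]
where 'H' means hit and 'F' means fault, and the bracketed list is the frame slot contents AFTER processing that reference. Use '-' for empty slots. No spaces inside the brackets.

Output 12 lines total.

F [5,-]
H [5,-]
H [5,-]
F [5,1]
F [7,1]
F [3,1]
F [6,1]
H [6,1]
F [6,7]
F [3,7]
H [3,7]
F [5,7]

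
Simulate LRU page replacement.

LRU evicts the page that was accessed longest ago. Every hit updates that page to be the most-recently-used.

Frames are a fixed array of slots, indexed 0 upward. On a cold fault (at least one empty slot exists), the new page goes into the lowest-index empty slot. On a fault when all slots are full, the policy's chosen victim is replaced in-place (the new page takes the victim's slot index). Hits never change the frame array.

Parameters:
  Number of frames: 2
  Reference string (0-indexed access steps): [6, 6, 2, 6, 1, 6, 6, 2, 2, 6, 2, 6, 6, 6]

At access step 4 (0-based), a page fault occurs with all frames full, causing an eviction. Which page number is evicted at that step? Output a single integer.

Answer: 2

Derivation:
Step 0: ref 6 -> FAULT, frames=[6,-]
Step 1: ref 6 -> HIT, frames=[6,-]
Step 2: ref 2 -> FAULT, frames=[6,2]
Step 3: ref 6 -> HIT, frames=[6,2]
Step 4: ref 1 -> FAULT, evict 2, frames=[6,1]
At step 4: evicted page 2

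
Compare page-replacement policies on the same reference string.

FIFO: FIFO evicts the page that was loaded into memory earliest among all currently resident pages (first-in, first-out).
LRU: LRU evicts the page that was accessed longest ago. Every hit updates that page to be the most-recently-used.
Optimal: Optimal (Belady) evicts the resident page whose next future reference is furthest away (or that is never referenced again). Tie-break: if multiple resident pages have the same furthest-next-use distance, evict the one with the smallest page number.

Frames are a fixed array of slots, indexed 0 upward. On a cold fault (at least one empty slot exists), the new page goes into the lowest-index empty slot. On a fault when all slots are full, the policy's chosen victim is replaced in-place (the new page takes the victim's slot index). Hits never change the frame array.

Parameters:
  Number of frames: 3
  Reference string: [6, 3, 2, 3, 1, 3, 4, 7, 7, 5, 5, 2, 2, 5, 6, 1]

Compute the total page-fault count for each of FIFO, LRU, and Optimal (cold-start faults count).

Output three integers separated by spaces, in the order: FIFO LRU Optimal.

Answer: 10 10 8

Derivation:
--- FIFO ---
  step 0: ref 6 -> FAULT, frames=[6,-,-] (faults so far: 1)
  step 1: ref 3 -> FAULT, frames=[6,3,-] (faults so far: 2)
  step 2: ref 2 -> FAULT, frames=[6,3,2] (faults so far: 3)
  step 3: ref 3 -> HIT, frames=[6,3,2] (faults so far: 3)
  step 4: ref 1 -> FAULT, evict 6, frames=[1,3,2] (faults so far: 4)
  step 5: ref 3 -> HIT, frames=[1,3,2] (faults so far: 4)
  step 6: ref 4 -> FAULT, evict 3, frames=[1,4,2] (faults so far: 5)
  step 7: ref 7 -> FAULT, evict 2, frames=[1,4,7] (faults so far: 6)
  step 8: ref 7 -> HIT, frames=[1,4,7] (faults so far: 6)
  step 9: ref 5 -> FAULT, evict 1, frames=[5,4,7] (faults so far: 7)
  step 10: ref 5 -> HIT, frames=[5,4,7] (faults so far: 7)
  step 11: ref 2 -> FAULT, evict 4, frames=[5,2,7] (faults so far: 8)
  step 12: ref 2 -> HIT, frames=[5,2,7] (faults so far: 8)
  step 13: ref 5 -> HIT, frames=[5,2,7] (faults so far: 8)
  step 14: ref 6 -> FAULT, evict 7, frames=[5,2,6] (faults so far: 9)
  step 15: ref 1 -> FAULT, evict 5, frames=[1,2,6] (faults so far: 10)
  FIFO total faults: 10
--- LRU ---
  step 0: ref 6 -> FAULT, frames=[6,-,-] (faults so far: 1)
  step 1: ref 3 -> FAULT, frames=[6,3,-] (faults so far: 2)
  step 2: ref 2 -> FAULT, frames=[6,3,2] (faults so far: 3)
  step 3: ref 3 -> HIT, frames=[6,3,2] (faults so far: 3)
  step 4: ref 1 -> FAULT, evict 6, frames=[1,3,2] (faults so far: 4)
  step 5: ref 3 -> HIT, frames=[1,3,2] (faults so far: 4)
  step 6: ref 4 -> FAULT, evict 2, frames=[1,3,4] (faults so far: 5)
  step 7: ref 7 -> FAULT, evict 1, frames=[7,3,4] (faults so far: 6)
  step 8: ref 7 -> HIT, frames=[7,3,4] (faults so far: 6)
  step 9: ref 5 -> FAULT, evict 3, frames=[7,5,4] (faults so far: 7)
  step 10: ref 5 -> HIT, frames=[7,5,4] (faults so far: 7)
  step 11: ref 2 -> FAULT, evict 4, frames=[7,5,2] (faults so far: 8)
  step 12: ref 2 -> HIT, frames=[7,5,2] (faults so far: 8)
  step 13: ref 5 -> HIT, frames=[7,5,2] (faults so far: 8)
  step 14: ref 6 -> FAULT, evict 7, frames=[6,5,2] (faults so far: 9)
  step 15: ref 1 -> FAULT, evict 2, frames=[6,5,1] (faults so far: 10)
  LRU total faults: 10
--- Optimal ---
  step 0: ref 6 -> FAULT, frames=[6,-,-] (faults so far: 1)
  step 1: ref 3 -> FAULT, frames=[6,3,-] (faults so far: 2)
  step 2: ref 2 -> FAULT, frames=[6,3,2] (faults so far: 3)
  step 3: ref 3 -> HIT, frames=[6,3,2] (faults so far: 3)
  step 4: ref 1 -> FAULT, evict 6, frames=[1,3,2] (faults so far: 4)
  step 5: ref 3 -> HIT, frames=[1,3,2] (faults so far: 4)
  step 6: ref 4 -> FAULT, evict 3, frames=[1,4,2] (faults so far: 5)
  step 7: ref 7 -> FAULT, evict 4, frames=[1,7,2] (faults so far: 6)
  step 8: ref 7 -> HIT, frames=[1,7,2] (faults so far: 6)
  step 9: ref 5 -> FAULT, evict 7, frames=[1,5,2] (faults so far: 7)
  step 10: ref 5 -> HIT, frames=[1,5,2] (faults so far: 7)
  step 11: ref 2 -> HIT, frames=[1,5,2] (faults so far: 7)
  step 12: ref 2 -> HIT, frames=[1,5,2] (faults so far: 7)
  step 13: ref 5 -> HIT, frames=[1,5,2] (faults so far: 7)
  step 14: ref 6 -> FAULT, evict 2, frames=[1,5,6] (faults so far: 8)
  step 15: ref 1 -> HIT, frames=[1,5,6] (faults so far: 8)
  Optimal total faults: 8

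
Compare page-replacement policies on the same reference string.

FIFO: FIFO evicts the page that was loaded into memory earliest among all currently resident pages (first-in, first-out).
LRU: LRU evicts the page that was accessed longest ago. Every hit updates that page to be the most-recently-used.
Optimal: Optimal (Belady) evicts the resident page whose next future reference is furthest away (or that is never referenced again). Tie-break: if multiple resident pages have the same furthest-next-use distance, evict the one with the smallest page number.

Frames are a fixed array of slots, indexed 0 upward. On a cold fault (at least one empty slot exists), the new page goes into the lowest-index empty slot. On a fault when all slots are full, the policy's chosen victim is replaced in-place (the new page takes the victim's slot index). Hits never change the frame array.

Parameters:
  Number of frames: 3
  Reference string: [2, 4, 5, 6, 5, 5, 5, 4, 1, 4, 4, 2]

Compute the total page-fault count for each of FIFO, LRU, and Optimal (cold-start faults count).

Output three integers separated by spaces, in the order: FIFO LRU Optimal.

Answer: 7 6 6

Derivation:
--- FIFO ---
  step 0: ref 2 -> FAULT, frames=[2,-,-] (faults so far: 1)
  step 1: ref 4 -> FAULT, frames=[2,4,-] (faults so far: 2)
  step 2: ref 5 -> FAULT, frames=[2,4,5] (faults so far: 3)
  step 3: ref 6 -> FAULT, evict 2, frames=[6,4,5] (faults so far: 4)
  step 4: ref 5 -> HIT, frames=[6,4,5] (faults so far: 4)
  step 5: ref 5 -> HIT, frames=[6,4,5] (faults so far: 4)
  step 6: ref 5 -> HIT, frames=[6,4,5] (faults so far: 4)
  step 7: ref 4 -> HIT, frames=[6,4,5] (faults so far: 4)
  step 8: ref 1 -> FAULT, evict 4, frames=[6,1,5] (faults so far: 5)
  step 9: ref 4 -> FAULT, evict 5, frames=[6,1,4] (faults so far: 6)
  step 10: ref 4 -> HIT, frames=[6,1,4] (faults so far: 6)
  step 11: ref 2 -> FAULT, evict 6, frames=[2,1,4] (faults so far: 7)
  FIFO total faults: 7
--- LRU ---
  step 0: ref 2 -> FAULT, frames=[2,-,-] (faults so far: 1)
  step 1: ref 4 -> FAULT, frames=[2,4,-] (faults so far: 2)
  step 2: ref 5 -> FAULT, frames=[2,4,5] (faults so far: 3)
  step 3: ref 6 -> FAULT, evict 2, frames=[6,4,5] (faults so far: 4)
  step 4: ref 5 -> HIT, frames=[6,4,5] (faults so far: 4)
  step 5: ref 5 -> HIT, frames=[6,4,5] (faults so far: 4)
  step 6: ref 5 -> HIT, frames=[6,4,5] (faults so far: 4)
  step 7: ref 4 -> HIT, frames=[6,4,5] (faults so far: 4)
  step 8: ref 1 -> FAULT, evict 6, frames=[1,4,5] (faults so far: 5)
  step 9: ref 4 -> HIT, frames=[1,4,5] (faults so far: 5)
  step 10: ref 4 -> HIT, frames=[1,4,5] (faults so far: 5)
  step 11: ref 2 -> FAULT, evict 5, frames=[1,4,2] (faults so far: 6)
  LRU total faults: 6
--- Optimal ---
  step 0: ref 2 -> FAULT, frames=[2,-,-] (faults so far: 1)
  step 1: ref 4 -> FAULT, frames=[2,4,-] (faults so far: 2)
  step 2: ref 5 -> FAULT, frames=[2,4,5] (faults so far: 3)
  step 3: ref 6 -> FAULT, evict 2, frames=[6,4,5] (faults so far: 4)
  step 4: ref 5 -> HIT, frames=[6,4,5] (faults so far: 4)
  step 5: ref 5 -> HIT, frames=[6,4,5] (faults so far: 4)
  step 6: ref 5 -> HIT, frames=[6,4,5] (faults so far: 4)
  step 7: ref 4 -> HIT, frames=[6,4,5] (faults so far: 4)
  step 8: ref 1 -> FAULT, evict 5, frames=[6,4,1] (faults so far: 5)
  step 9: ref 4 -> HIT, frames=[6,4,1] (faults so far: 5)
  step 10: ref 4 -> HIT, frames=[6,4,1] (faults so far: 5)
  step 11: ref 2 -> FAULT, evict 1, frames=[6,4,2] (faults so far: 6)
  Optimal total faults: 6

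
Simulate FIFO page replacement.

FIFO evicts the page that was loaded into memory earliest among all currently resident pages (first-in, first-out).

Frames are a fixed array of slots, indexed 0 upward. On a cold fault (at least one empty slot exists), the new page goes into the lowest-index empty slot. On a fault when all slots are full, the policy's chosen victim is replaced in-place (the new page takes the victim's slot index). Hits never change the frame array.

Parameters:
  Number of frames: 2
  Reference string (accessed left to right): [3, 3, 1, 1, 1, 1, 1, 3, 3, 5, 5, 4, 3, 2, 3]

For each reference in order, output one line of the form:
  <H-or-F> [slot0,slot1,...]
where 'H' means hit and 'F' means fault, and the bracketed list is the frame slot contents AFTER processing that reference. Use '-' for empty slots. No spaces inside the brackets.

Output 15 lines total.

F [3,-]
H [3,-]
F [3,1]
H [3,1]
H [3,1]
H [3,1]
H [3,1]
H [3,1]
H [3,1]
F [5,1]
H [5,1]
F [5,4]
F [3,4]
F [3,2]
H [3,2]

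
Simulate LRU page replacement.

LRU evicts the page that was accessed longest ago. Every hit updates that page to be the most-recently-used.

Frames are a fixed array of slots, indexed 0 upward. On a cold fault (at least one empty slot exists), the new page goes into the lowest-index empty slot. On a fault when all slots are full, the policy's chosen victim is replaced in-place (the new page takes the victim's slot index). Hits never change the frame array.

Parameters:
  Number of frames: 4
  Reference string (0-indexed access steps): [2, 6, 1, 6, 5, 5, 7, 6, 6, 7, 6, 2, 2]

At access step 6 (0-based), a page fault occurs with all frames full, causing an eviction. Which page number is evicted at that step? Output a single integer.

Step 0: ref 2 -> FAULT, frames=[2,-,-,-]
Step 1: ref 6 -> FAULT, frames=[2,6,-,-]
Step 2: ref 1 -> FAULT, frames=[2,6,1,-]
Step 3: ref 6 -> HIT, frames=[2,6,1,-]
Step 4: ref 5 -> FAULT, frames=[2,6,1,5]
Step 5: ref 5 -> HIT, frames=[2,6,1,5]
Step 6: ref 7 -> FAULT, evict 2, frames=[7,6,1,5]
At step 6: evicted page 2

Answer: 2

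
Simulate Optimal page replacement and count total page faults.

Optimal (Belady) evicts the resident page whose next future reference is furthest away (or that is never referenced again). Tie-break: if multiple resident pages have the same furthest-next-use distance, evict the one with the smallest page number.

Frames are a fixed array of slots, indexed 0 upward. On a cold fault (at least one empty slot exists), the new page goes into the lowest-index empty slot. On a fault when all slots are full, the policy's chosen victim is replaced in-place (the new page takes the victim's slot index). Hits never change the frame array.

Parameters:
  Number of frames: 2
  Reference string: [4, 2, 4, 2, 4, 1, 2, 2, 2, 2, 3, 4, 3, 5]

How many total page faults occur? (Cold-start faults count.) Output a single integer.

Step 0: ref 4 → FAULT, frames=[4,-]
Step 1: ref 2 → FAULT, frames=[4,2]
Step 2: ref 4 → HIT, frames=[4,2]
Step 3: ref 2 → HIT, frames=[4,2]
Step 4: ref 4 → HIT, frames=[4,2]
Step 5: ref 1 → FAULT (evict 4), frames=[1,2]
Step 6: ref 2 → HIT, frames=[1,2]
Step 7: ref 2 → HIT, frames=[1,2]
Step 8: ref 2 → HIT, frames=[1,2]
Step 9: ref 2 → HIT, frames=[1,2]
Step 10: ref 3 → FAULT (evict 1), frames=[3,2]
Step 11: ref 4 → FAULT (evict 2), frames=[3,4]
Step 12: ref 3 → HIT, frames=[3,4]
Step 13: ref 5 → FAULT (evict 3), frames=[5,4]
Total faults: 6

Answer: 6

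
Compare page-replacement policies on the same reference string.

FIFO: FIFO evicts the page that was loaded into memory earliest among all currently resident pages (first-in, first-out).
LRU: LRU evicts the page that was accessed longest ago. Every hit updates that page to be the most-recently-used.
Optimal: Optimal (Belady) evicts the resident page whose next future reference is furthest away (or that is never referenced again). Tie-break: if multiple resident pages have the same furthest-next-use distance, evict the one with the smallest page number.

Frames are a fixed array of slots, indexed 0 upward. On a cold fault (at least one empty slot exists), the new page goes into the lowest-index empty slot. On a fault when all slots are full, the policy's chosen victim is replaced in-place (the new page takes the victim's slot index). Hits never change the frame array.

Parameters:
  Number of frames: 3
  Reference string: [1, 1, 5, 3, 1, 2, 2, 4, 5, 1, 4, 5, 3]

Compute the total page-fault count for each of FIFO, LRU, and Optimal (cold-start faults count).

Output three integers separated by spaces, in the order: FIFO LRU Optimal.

Answer: 8 8 6

Derivation:
--- FIFO ---
  step 0: ref 1 -> FAULT, frames=[1,-,-] (faults so far: 1)
  step 1: ref 1 -> HIT, frames=[1,-,-] (faults so far: 1)
  step 2: ref 5 -> FAULT, frames=[1,5,-] (faults so far: 2)
  step 3: ref 3 -> FAULT, frames=[1,5,3] (faults so far: 3)
  step 4: ref 1 -> HIT, frames=[1,5,3] (faults so far: 3)
  step 5: ref 2 -> FAULT, evict 1, frames=[2,5,3] (faults so far: 4)
  step 6: ref 2 -> HIT, frames=[2,5,3] (faults so far: 4)
  step 7: ref 4 -> FAULT, evict 5, frames=[2,4,3] (faults so far: 5)
  step 8: ref 5 -> FAULT, evict 3, frames=[2,4,5] (faults so far: 6)
  step 9: ref 1 -> FAULT, evict 2, frames=[1,4,5] (faults so far: 7)
  step 10: ref 4 -> HIT, frames=[1,4,5] (faults so far: 7)
  step 11: ref 5 -> HIT, frames=[1,4,5] (faults so far: 7)
  step 12: ref 3 -> FAULT, evict 4, frames=[1,3,5] (faults so far: 8)
  FIFO total faults: 8
--- LRU ---
  step 0: ref 1 -> FAULT, frames=[1,-,-] (faults so far: 1)
  step 1: ref 1 -> HIT, frames=[1,-,-] (faults so far: 1)
  step 2: ref 5 -> FAULT, frames=[1,5,-] (faults so far: 2)
  step 3: ref 3 -> FAULT, frames=[1,5,3] (faults so far: 3)
  step 4: ref 1 -> HIT, frames=[1,5,3] (faults so far: 3)
  step 5: ref 2 -> FAULT, evict 5, frames=[1,2,3] (faults so far: 4)
  step 6: ref 2 -> HIT, frames=[1,2,3] (faults so far: 4)
  step 7: ref 4 -> FAULT, evict 3, frames=[1,2,4] (faults so far: 5)
  step 8: ref 5 -> FAULT, evict 1, frames=[5,2,4] (faults so far: 6)
  step 9: ref 1 -> FAULT, evict 2, frames=[5,1,4] (faults so far: 7)
  step 10: ref 4 -> HIT, frames=[5,1,4] (faults so far: 7)
  step 11: ref 5 -> HIT, frames=[5,1,4] (faults so far: 7)
  step 12: ref 3 -> FAULT, evict 1, frames=[5,3,4] (faults so far: 8)
  LRU total faults: 8
--- Optimal ---
  step 0: ref 1 -> FAULT, frames=[1,-,-] (faults so far: 1)
  step 1: ref 1 -> HIT, frames=[1,-,-] (faults so far: 1)
  step 2: ref 5 -> FAULT, frames=[1,5,-] (faults so far: 2)
  step 3: ref 3 -> FAULT, frames=[1,5,3] (faults so far: 3)
  step 4: ref 1 -> HIT, frames=[1,5,3] (faults so far: 3)
  step 5: ref 2 -> FAULT, evict 3, frames=[1,5,2] (faults so far: 4)
  step 6: ref 2 -> HIT, frames=[1,5,2] (faults so far: 4)
  step 7: ref 4 -> FAULT, evict 2, frames=[1,5,4] (faults so far: 5)
  step 8: ref 5 -> HIT, frames=[1,5,4] (faults so far: 5)
  step 9: ref 1 -> HIT, frames=[1,5,4] (faults so far: 5)
  step 10: ref 4 -> HIT, frames=[1,5,4] (faults so far: 5)
  step 11: ref 5 -> HIT, frames=[1,5,4] (faults so far: 5)
  step 12: ref 3 -> FAULT, evict 1, frames=[3,5,4] (faults so far: 6)
  Optimal total faults: 6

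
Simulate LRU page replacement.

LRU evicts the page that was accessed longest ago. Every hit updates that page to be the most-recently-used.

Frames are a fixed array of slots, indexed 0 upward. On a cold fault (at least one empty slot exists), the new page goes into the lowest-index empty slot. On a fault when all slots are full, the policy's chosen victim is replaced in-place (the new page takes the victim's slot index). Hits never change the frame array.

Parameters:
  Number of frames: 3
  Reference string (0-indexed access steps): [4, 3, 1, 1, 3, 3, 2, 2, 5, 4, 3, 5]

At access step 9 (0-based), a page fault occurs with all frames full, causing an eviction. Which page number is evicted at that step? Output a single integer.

Step 0: ref 4 -> FAULT, frames=[4,-,-]
Step 1: ref 3 -> FAULT, frames=[4,3,-]
Step 2: ref 1 -> FAULT, frames=[4,3,1]
Step 3: ref 1 -> HIT, frames=[4,3,1]
Step 4: ref 3 -> HIT, frames=[4,3,1]
Step 5: ref 3 -> HIT, frames=[4,3,1]
Step 6: ref 2 -> FAULT, evict 4, frames=[2,3,1]
Step 7: ref 2 -> HIT, frames=[2,3,1]
Step 8: ref 5 -> FAULT, evict 1, frames=[2,3,5]
Step 9: ref 4 -> FAULT, evict 3, frames=[2,4,5]
At step 9: evicted page 3

Answer: 3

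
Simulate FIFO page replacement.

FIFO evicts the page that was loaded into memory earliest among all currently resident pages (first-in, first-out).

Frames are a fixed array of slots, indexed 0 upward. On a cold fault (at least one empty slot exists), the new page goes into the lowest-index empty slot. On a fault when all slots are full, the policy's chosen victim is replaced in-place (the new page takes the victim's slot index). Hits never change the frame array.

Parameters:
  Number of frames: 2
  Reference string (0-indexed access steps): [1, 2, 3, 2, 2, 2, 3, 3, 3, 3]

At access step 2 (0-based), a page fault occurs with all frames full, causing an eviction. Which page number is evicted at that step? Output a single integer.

Step 0: ref 1 -> FAULT, frames=[1,-]
Step 1: ref 2 -> FAULT, frames=[1,2]
Step 2: ref 3 -> FAULT, evict 1, frames=[3,2]
At step 2: evicted page 1

Answer: 1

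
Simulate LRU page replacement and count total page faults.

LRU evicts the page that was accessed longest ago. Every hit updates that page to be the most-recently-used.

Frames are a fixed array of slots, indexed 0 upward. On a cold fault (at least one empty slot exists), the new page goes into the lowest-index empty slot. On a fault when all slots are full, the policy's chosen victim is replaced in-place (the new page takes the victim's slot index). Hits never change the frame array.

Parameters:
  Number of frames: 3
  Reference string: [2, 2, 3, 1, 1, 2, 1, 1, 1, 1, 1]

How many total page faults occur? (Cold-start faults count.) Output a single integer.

Step 0: ref 2 → FAULT, frames=[2,-,-]
Step 1: ref 2 → HIT, frames=[2,-,-]
Step 2: ref 3 → FAULT, frames=[2,3,-]
Step 3: ref 1 → FAULT, frames=[2,3,1]
Step 4: ref 1 → HIT, frames=[2,3,1]
Step 5: ref 2 → HIT, frames=[2,3,1]
Step 6: ref 1 → HIT, frames=[2,3,1]
Step 7: ref 1 → HIT, frames=[2,3,1]
Step 8: ref 1 → HIT, frames=[2,3,1]
Step 9: ref 1 → HIT, frames=[2,3,1]
Step 10: ref 1 → HIT, frames=[2,3,1]
Total faults: 3

Answer: 3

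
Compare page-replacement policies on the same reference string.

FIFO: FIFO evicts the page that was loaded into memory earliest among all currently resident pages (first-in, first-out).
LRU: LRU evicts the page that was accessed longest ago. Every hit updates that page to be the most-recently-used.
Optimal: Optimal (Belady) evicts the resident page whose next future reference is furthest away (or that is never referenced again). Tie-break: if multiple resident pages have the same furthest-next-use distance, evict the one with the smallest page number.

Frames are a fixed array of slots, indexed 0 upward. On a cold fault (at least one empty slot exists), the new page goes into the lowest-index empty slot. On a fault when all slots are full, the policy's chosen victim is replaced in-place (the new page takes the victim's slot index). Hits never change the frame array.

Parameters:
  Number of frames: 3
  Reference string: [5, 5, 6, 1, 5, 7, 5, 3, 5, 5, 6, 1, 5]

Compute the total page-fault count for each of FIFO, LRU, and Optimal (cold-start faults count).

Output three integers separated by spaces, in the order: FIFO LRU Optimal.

Answer: 9 7 6

Derivation:
--- FIFO ---
  step 0: ref 5 -> FAULT, frames=[5,-,-] (faults so far: 1)
  step 1: ref 5 -> HIT, frames=[5,-,-] (faults so far: 1)
  step 2: ref 6 -> FAULT, frames=[5,6,-] (faults so far: 2)
  step 3: ref 1 -> FAULT, frames=[5,6,1] (faults so far: 3)
  step 4: ref 5 -> HIT, frames=[5,6,1] (faults so far: 3)
  step 5: ref 7 -> FAULT, evict 5, frames=[7,6,1] (faults so far: 4)
  step 6: ref 5 -> FAULT, evict 6, frames=[7,5,1] (faults so far: 5)
  step 7: ref 3 -> FAULT, evict 1, frames=[7,5,3] (faults so far: 6)
  step 8: ref 5 -> HIT, frames=[7,5,3] (faults so far: 6)
  step 9: ref 5 -> HIT, frames=[7,5,3] (faults so far: 6)
  step 10: ref 6 -> FAULT, evict 7, frames=[6,5,3] (faults so far: 7)
  step 11: ref 1 -> FAULT, evict 5, frames=[6,1,3] (faults so far: 8)
  step 12: ref 5 -> FAULT, evict 3, frames=[6,1,5] (faults so far: 9)
  FIFO total faults: 9
--- LRU ---
  step 0: ref 5 -> FAULT, frames=[5,-,-] (faults so far: 1)
  step 1: ref 5 -> HIT, frames=[5,-,-] (faults so far: 1)
  step 2: ref 6 -> FAULT, frames=[5,6,-] (faults so far: 2)
  step 3: ref 1 -> FAULT, frames=[5,6,1] (faults so far: 3)
  step 4: ref 5 -> HIT, frames=[5,6,1] (faults so far: 3)
  step 5: ref 7 -> FAULT, evict 6, frames=[5,7,1] (faults so far: 4)
  step 6: ref 5 -> HIT, frames=[5,7,1] (faults so far: 4)
  step 7: ref 3 -> FAULT, evict 1, frames=[5,7,3] (faults so far: 5)
  step 8: ref 5 -> HIT, frames=[5,7,3] (faults so far: 5)
  step 9: ref 5 -> HIT, frames=[5,7,3] (faults so far: 5)
  step 10: ref 6 -> FAULT, evict 7, frames=[5,6,3] (faults so far: 6)
  step 11: ref 1 -> FAULT, evict 3, frames=[5,6,1] (faults so far: 7)
  step 12: ref 5 -> HIT, frames=[5,6,1] (faults so far: 7)
  LRU total faults: 7
--- Optimal ---
  step 0: ref 5 -> FAULT, frames=[5,-,-] (faults so far: 1)
  step 1: ref 5 -> HIT, frames=[5,-,-] (faults so far: 1)
  step 2: ref 6 -> FAULT, frames=[5,6,-] (faults so far: 2)
  step 3: ref 1 -> FAULT, frames=[5,6,1] (faults so far: 3)
  step 4: ref 5 -> HIT, frames=[5,6,1] (faults so far: 3)
  step 5: ref 7 -> FAULT, evict 1, frames=[5,6,7] (faults so far: 4)
  step 6: ref 5 -> HIT, frames=[5,6,7] (faults so far: 4)
  step 7: ref 3 -> FAULT, evict 7, frames=[5,6,3] (faults so far: 5)
  step 8: ref 5 -> HIT, frames=[5,6,3] (faults so far: 5)
  step 9: ref 5 -> HIT, frames=[5,6,3] (faults so far: 5)
  step 10: ref 6 -> HIT, frames=[5,6,3] (faults so far: 5)
  step 11: ref 1 -> FAULT, evict 3, frames=[5,6,1] (faults so far: 6)
  step 12: ref 5 -> HIT, frames=[5,6,1] (faults so far: 6)
  Optimal total faults: 6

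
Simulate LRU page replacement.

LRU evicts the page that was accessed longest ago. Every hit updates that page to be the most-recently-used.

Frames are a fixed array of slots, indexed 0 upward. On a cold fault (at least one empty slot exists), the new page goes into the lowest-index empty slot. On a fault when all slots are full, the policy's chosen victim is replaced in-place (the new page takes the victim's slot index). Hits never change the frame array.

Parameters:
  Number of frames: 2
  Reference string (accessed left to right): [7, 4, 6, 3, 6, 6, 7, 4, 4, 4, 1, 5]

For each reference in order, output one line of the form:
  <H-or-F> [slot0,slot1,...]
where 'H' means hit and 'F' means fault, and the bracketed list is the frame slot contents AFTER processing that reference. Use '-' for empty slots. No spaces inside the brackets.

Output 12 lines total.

F [7,-]
F [7,4]
F [6,4]
F [6,3]
H [6,3]
H [6,3]
F [6,7]
F [4,7]
H [4,7]
H [4,7]
F [4,1]
F [5,1]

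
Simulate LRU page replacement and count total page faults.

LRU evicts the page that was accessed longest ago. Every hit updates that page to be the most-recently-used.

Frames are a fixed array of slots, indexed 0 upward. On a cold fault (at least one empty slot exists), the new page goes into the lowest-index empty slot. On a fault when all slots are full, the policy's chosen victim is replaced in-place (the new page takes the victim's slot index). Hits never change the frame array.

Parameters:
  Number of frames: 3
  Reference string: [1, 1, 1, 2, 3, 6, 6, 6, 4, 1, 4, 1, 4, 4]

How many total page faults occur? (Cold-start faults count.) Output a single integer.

Step 0: ref 1 → FAULT, frames=[1,-,-]
Step 1: ref 1 → HIT, frames=[1,-,-]
Step 2: ref 1 → HIT, frames=[1,-,-]
Step 3: ref 2 → FAULT, frames=[1,2,-]
Step 4: ref 3 → FAULT, frames=[1,2,3]
Step 5: ref 6 → FAULT (evict 1), frames=[6,2,3]
Step 6: ref 6 → HIT, frames=[6,2,3]
Step 7: ref 6 → HIT, frames=[6,2,3]
Step 8: ref 4 → FAULT (evict 2), frames=[6,4,3]
Step 9: ref 1 → FAULT (evict 3), frames=[6,4,1]
Step 10: ref 4 → HIT, frames=[6,4,1]
Step 11: ref 1 → HIT, frames=[6,4,1]
Step 12: ref 4 → HIT, frames=[6,4,1]
Step 13: ref 4 → HIT, frames=[6,4,1]
Total faults: 6

Answer: 6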